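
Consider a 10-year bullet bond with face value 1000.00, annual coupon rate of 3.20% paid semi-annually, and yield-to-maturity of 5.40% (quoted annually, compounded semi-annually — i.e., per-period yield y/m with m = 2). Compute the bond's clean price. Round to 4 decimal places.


Answer: Price = 831.7149

Derivation:
Coupon per period c = face * coupon_rate / m = 16.000000
Periods per year m = 2; per-period yield y/m = 0.027000
Number of cashflows N = 20
Cashflows (t years, CF_t, discount factor 1/(1+y/m)^(m*t), PV):
  t = 0.5000: CF_t = 16.000000, DF = 0.973710, PV = 15.579357
  t = 1.0000: CF_t = 16.000000, DF = 0.948111, PV = 15.169773
  t = 1.5000: CF_t = 16.000000, DF = 0.923185, PV = 14.770958
  t = 2.0000: CF_t = 16.000000, DF = 0.898914, PV = 14.382627
  t = 2.5000: CF_t = 16.000000, DF = 0.875282, PV = 14.004505
  t = 3.0000: CF_t = 16.000000, DF = 0.852270, PV = 13.636324
  t = 3.5000: CF_t = 16.000000, DF = 0.829864, PV = 13.277823
  t = 4.0000: CF_t = 16.000000, DF = 0.808047, PV = 12.928747
  t = 4.5000: CF_t = 16.000000, DF = 0.786803, PV = 12.588848
  t = 5.0000: CF_t = 16.000000, DF = 0.766118, PV = 12.257885
  t = 5.5000: CF_t = 16.000000, DF = 0.745976, PV = 11.935623
  t = 6.0000: CF_t = 16.000000, DF = 0.726365, PV = 11.621834
  t = 6.5000: CF_t = 16.000000, DF = 0.707268, PV = 11.316294
  t = 7.0000: CF_t = 16.000000, DF = 0.688674, PV = 11.018787
  t = 7.5000: CF_t = 16.000000, DF = 0.670569, PV = 10.729101
  t = 8.0000: CF_t = 16.000000, DF = 0.652939, PV = 10.447031
  t = 8.5000: CF_t = 16.000000, DF = 0.635774, PV = 10.172377
  t = 9.0000: CF_t = 16.000000, DF = 0.619059, PV = 9.904943
  t = 9.5000: CF_t = 16.000000, DF = 0.602784, PV = 9.644541
  t = 10.0000: CF_t = 1016.000000, DF = 0.586937, PV = 596.327498
Price P = sum_t PV_t = 831.714876


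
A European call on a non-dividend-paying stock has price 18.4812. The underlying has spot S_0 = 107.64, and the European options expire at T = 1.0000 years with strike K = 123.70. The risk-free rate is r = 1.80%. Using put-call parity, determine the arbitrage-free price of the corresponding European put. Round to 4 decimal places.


Answer: Put price = 32.3345

Derivation:
Put-call parity: C - P = S_0 * exp(-qT) - K * exp(-rT).
S_0 * exp(-qT) = 107.6400 * 1.00000000 = 107.64000000
K * exp(-rT) = 123.7000 * 0.98216103 = 121.49331970
P = C - S*exp(-qT) + K*exp(-rT)
P = 18.4812 - 107.64000000 + 121.49331970 = 32.3345


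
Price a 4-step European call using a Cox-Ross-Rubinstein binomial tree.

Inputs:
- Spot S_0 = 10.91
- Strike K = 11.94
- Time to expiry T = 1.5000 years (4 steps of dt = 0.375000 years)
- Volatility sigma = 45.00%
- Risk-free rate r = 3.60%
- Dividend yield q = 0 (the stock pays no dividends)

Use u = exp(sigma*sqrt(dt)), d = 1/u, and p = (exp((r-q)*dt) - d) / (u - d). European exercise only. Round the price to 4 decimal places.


dt = T/N = 0.375000
u = exp(sigma*sqrt(dt)) = 1.317278; d = 1/u = 0.759141
p = (exp((r-q)*dt) - d) / (u - d) = 0.455892
Discount per step: exp(-r*dt) = 0.986591
Stock lattice S(k, i) with i counting down-moves:
  k=0: S(0,0) = 10.9100
  k=1: S(1,0) = 14.3715; S(1,1) = 8.2822
  k=2: S(2,0) = 18.9313; S(2,1) = 10.9100; S(2,2) = 6.2874
  k=3: S(3,0) = 24.9377; S(3,1) = 14.3715; S(3,2) = 8.2822; S(3,3) = 4.7730
  k=4: S(4,0) = 32.8499; S(4,1) = 18.9313; S(4,2) = 10.9100; S(4,3) = 6.2874; S(4,4) = 3.6234
Terminal payoffs V(N, i) = max(S_T - K, 0):
  V(4,0) = 20.909949; V(4,1) = 6.991269; V(4,2) = 0.000000; V(4,3) = 0.000000; V(4,4) = 0.000000
Backward induction: V(k, i) = exp(-r*dt) * [p * V(k+1, i) + (1-p) * V(k+1, i+1)].
  V(3,0) = exp(-r*dt) * [p*20.909949 + (1-p)*6.991269] = 13.157854
  V(3,1) = exp(-r*dt) * [p*6.991269 + (1-p)*0.000000] = 3.144527
  V(3,2) = exp(-r*dt) * [p*0.000000 + (1-p)*0.000000] = 0.000000
  V(3,3) = exp(-r*dt) * [p*0.000000 + (1-p)*0.000000] = 0.000000
  V(2,0) = exp(-r*dt) * [p*13.157854 + (1-p)*3.144527] = 7.606147
  V(2,1) = exp(-r*dt) * [p*3.144527 + (1-p)*0.000000] = 1.414343
  V(2,2) = exp(-r*dt) * [p*0.000000 + (1-p)*0.000000] = 0.000000
  V(1,0) = exp(-r*dt) * [p*7.606147 + (1-p)*1.414343] = 4.180322
  V(1,1) = exp(-r*dt) * [p*1.414343 + (1-p)*0.000000] = 0.636142
  V(0,0) = exp(-r*dt) * [p*4.180322 + (1-p)*0.636142] = 2.221710

Answer: Price = V(0,0) = 2.2217


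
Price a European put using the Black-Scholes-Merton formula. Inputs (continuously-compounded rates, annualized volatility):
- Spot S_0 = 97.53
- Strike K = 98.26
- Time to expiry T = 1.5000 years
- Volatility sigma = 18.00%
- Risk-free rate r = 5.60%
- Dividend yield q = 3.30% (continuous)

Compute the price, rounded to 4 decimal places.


Answer: Price = 6.8601

Derivation:
d1 = (ln(S/K) + (r - q + 0.5*sigma^2) * T) / (sigma * sqrt(T)) = 0.23289656
d2 = d1 - sigma * sqrt(T) = 0.01244248
exp(-rT) = 0.91943126; exp(-qT) = 0.95170516
P = K * exp(-rT) * N(-d2) - S_0 * exp(-qT) * N(-d1)
N(-d1) = 0.40792086; N(-d2) = 0.49503630
P = 98.2600 * 0.91943126 * 0.49503630 - 97.5300 * 0.95170516 * 0.40792086 = 6.8601


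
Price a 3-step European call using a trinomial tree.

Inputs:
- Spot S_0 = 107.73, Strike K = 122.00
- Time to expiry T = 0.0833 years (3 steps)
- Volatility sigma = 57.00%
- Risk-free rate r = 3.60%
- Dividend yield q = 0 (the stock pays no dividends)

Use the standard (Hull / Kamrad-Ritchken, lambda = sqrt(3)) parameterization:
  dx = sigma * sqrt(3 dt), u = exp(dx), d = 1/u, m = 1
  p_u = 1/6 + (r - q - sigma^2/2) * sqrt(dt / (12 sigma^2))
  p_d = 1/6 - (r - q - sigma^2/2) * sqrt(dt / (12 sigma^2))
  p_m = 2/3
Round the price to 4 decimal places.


Answer: Price = V(0,0) = 2.6505

Derivation:
dt = T/N = 0.027767; dx = sigma*sqrt(3*dt) = 0.164512
u = exp(dx) = 1.178818; d = 1/u = 0.848308
p_u = 0.155995, p_m = 0.666667, p_d = 0.177338
Discount per step: exp(-r*dt) = 0.999001
Stock lattice S(k, j) with j the centered position index:
  k=0: S(0,+0) = 107.7300
  k=1: S(1,-1) = 91.3882; S(1,+0) = 107.7300; S(1,+1) = 126.9940
  k=2: S(2,-2) = 77.5253; S(2,-1) = 91.3882; S(2,+0) = 107.7300; S(2,+1) = 126.9940; S(2,+2) = 149.7028
  k=3: S(3,-3) = 65.7653; S(3,-2) = 77.5253; S(3,-1) = 91.3882; S(3,+0) = 107.7300; S(3,+1) = 126.9940; S(3,+2) = 149.7028; S(3,+3) = 176.4723
Terminal payoffs V(N, j) = max(S_T - K, 0):
  V(3,-3) = 0.000000; V(3,-2) = 0.000000; V(3,-1) = 0.000000; V(3,+0) = 0.000000; V(3,+1) = 4.994022; V(3,+2) = 27.702790; V(3,+3) = 54.472285
Backward induction: V(k, j) = exp(-r*dt) * [p_u * V(k+1, j+1) + p_m * V(k+1, j) + p_d * V(k+1, j-1)]
  V(2,-2) = exp(-r*dt) * [p_u*0.000000 + p_m*0.000000 + p_d*0.000000] = 0.000000
  V(2,-1) = exp(-r*dt) * [p_u*0.000000 + p_m*0.000000 + p_d*0.000000] = 0.000000
  V(2,+0) = exp(-r*dt) * [p_u*4.994022 + p_m*0.000000 + p_d*0.000000] = 0.778266
  V(2,+1) = exp(-r*dt) * [p_u*27.702790 + p_m*4.994022 + p_d*0.000000] = 7.643212
  V(2,+2) = exp(-r*dt) * [p_u*54.472285 + p_m*27.702790 + p_d*4.994022] = 27.823756
  V(1,-1) = exp(-r*dt) * [p_u*0.778266 + p_m*0.000000 + p_d*0.000000] = 0.121285
  V(1,+0) = exp(-r*dt) * [p_u*7.643212 + p_m*0.778266 + p_d*0.000000] = 1.709441
  V(1,+1) = exp(-r*dt) * [p_u*27.823756 + p_m*7.643212 + p_d*0.778266] = 9.564304
  V(0,+0) = exp(-r*dt) * [p_u*9.564304 + p_m*1.709441 + p_d*0.121285] = 2.650472


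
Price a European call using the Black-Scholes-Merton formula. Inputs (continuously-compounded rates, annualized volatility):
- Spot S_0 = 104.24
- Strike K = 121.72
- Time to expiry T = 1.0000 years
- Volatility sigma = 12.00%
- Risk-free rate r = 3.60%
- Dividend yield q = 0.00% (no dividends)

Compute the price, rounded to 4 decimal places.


Answer: Price = 1.1220

Derivation:
d1 = (ln(S/K) + (r - q + 0.5*sigma^2) * T) / (sigma * sqrt(T)) = -0.93189494
d2 = d1 - sigma * sqrt(T) = -1.05189494
exp(-rT) = 0.96464029; exp(-qT) = 1.00000000
C = S_0 * exp(-qT) * N(d1) - K * exp(-rT) * N(d2)
N(d1) = 0.17569541; N(d2) = 0.14642388
C = 104.2400 * 1.00000000 * 0.17569541 - 121.7200 * 0.96464029 * 0.14642388 = 1.1220


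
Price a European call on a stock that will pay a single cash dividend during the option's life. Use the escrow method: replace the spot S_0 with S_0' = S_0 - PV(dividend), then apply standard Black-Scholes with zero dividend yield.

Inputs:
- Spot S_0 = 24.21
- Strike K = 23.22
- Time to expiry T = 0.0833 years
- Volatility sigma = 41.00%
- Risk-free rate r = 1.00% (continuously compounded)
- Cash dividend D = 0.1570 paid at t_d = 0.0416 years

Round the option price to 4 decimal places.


PV(D) = D * exp(-r * t_d) = 0.1570 * 0.99958409 = 0.15693470
S_0' = S_0 - PV(D) = 24.2100 - 0.15693470 = 24.05306530
d1 = (ln(S_0'/K) + (r + sigma^2/2)*T) / (sigma*sqrt(T)) = 0.36408089
d2 = d1 - sigma*sqrt(T) = 0.24574776
exp(-rT) = 0.99916735
N(d1) = 0.64210120; N(d2) = 0.59706125
C = S_0' * N(d1) - K * exp(-rT) * N(d2) = 24.05306530 * 0.64210120 - 23.2200 * 0.99916735 * 0.59706125 = 1.5923

Answer: Price = 1.5923


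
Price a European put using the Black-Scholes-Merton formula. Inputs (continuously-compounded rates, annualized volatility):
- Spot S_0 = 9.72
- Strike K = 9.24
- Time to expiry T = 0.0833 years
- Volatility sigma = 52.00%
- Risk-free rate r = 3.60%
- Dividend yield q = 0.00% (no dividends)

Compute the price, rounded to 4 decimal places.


d1 = (ln(S/K) + (r - q + 0.5*sigma^2) * T) / (sigma * sqrt(T)) = 0.43246429
d2 = d1 - sigma * sqrt(T) = 0.28238325
exp(-rT) = 0.99700569; exp(-qT) = 1.00000000
P = K * exp(-rT) * N(-d2) - S_0 * exp(-qT) * N(-d1)
N(-d1) = 0.33270200; N(-d2) = 0.38882483
P = 9.2400 * 0.99700569 * 0.38882483 - 9.7200 * 1.00000000 * 0.33270200 = 0.3481

Answer: Price = 0.3481


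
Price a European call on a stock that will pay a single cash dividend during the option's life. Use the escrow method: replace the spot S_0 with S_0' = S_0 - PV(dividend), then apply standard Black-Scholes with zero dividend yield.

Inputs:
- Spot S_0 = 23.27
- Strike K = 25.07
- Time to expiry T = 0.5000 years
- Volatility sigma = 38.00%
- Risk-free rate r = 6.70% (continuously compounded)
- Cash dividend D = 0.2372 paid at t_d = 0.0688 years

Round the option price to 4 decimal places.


Answer: Price = 1.9668

Derivation:
PV(D) = D * exp(-r * t_d) = 0.2372 * 0.99540101 = 0.23610912
S_0' = S_0 - PV(D) = 23.2700 - 0.23610912 = 23.03389088
d1 = (ln(S_0'/K) + (r + sigma^2/2)*T) / (sigma*sqrt(T)) = -0.05621597
d2 = d1 - sigma*sqrt(T) = -0.32491655
exp(-rT) = 0.96705491
N(d1) = 0.47758488; N(d2) = 0.37262212
C = S_0' * N(d1) - K * exp(-rT) * N(d2) = 23.03389088 * 0.47758488 - 25.0700 * 0.96705491 * 0.37262212 = 1.9668


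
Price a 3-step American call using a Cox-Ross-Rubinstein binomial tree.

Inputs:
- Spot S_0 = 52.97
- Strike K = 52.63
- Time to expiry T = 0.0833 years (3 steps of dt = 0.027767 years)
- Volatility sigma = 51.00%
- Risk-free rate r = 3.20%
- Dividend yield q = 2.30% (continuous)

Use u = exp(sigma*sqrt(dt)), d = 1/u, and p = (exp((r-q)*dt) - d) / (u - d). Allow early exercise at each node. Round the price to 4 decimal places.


dt = T/N = 0.027767
u = exp(sigma*sqrt(dt)) = 1.088699; d = 1/u = 0.918528
p = (exp((r-q)*dt) - d) / (u - d) = 0.480236
Discount per step: exp(-r*dt) = 0.999112
Stock lattice S(k, i) with i counting down-moves:
  k=0: S(0,0) = 52.9700
  k=1: S(1,0) = 57.6684; S(1,1) = 48.6544
  k=2: S(2,0) = 62.7835; S(2,1) = 52.9700; S(2,2) = 44.6904
  k=3: S(3,0) = 68.3523; S(3,1) = 57.6684; S(3,2) = 48.6544; S(3,3) = 41.0494
Terminal payoffs V(N, i) = max(S_T - K, 0):
  V(3,0) = 15.722266; V(3,1) = 5.038363; V(3,2) = 0.000000; V(3,3) = 0.000000
Backward induction: V(k, i) = exp(-r*dt) * [p * V(k+1, i) + (1-p) * V(k+1, i+1)]; then take max(V_cont, immediate exercise) for American.
  V(2,0) = exp(-r*dt) * [p*15.722266 + (1-p)*5.038363] = 10.160123; exercise = 10.153463; V(2,0) = max -> 10.160123
  V(2,1) = exp(-r*dt) * [p*5.038363 + (1-p)*0.000000] = 2.417453; exercise = 0.340000; V(2,1) = max -> 2.417453
  V(2,2) = exp(-r*dt) * [p*0.000000 + (1-p)*0.000000] = 0.000000; exercise = 0.000000; V(2,2) = max -> 0.000000
  V(1,0) = exp(-r*dt) * [p*10.160123 + (1-p)*2.417453] = 6.130310; exercise = 5.038363; V(1,0) = max -> 6.130310
  V(1,1) = exp(-r*dt) * [p*2.417453 + (1-p)*0.000000] = 1.159916; exercise = 0.000000; V(1,1) = max -> 1.159916
  V(0,0) = exp(-r*dt) * [p*6.130310 + (1-p)*1.159916] = 3.543727; exercise = 0.340000; V(0,0) = max -> 3.543727

Answer: Price = V(0,0) = 3.5437


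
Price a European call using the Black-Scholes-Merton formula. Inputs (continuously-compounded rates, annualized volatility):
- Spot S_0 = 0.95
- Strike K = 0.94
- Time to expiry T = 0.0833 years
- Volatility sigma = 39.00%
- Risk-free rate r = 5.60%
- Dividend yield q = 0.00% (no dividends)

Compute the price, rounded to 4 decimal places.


d1 = (ln(S/K) + (r - q + 0.5*sigma^2) * T) / (sigma * sqrt(T)) = 0.19173529
d2 = d1 - sigma * sqrt(T) = 0.07917451
exp(-rT) = 0.99534606; exp(-qT) = 1.00000000
C = S_0 * exp(-qT) * N(d1) - K * exp(-rT) * N(d2)
N(d1) = 0.57602522; N(d2) = 0.53155309
C = 0.9500 * 1.00000000 * 0.57602522 - 0.9400 * 0.99534606 * 0.53155309 = 0.0499

Answer: Price = 0.0499


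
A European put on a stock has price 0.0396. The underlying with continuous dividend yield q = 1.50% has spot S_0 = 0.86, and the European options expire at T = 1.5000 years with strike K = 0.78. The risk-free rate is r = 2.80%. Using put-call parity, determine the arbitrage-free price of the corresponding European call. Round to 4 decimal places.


Answer: Call price = 0.1325

Derivation:
Put-call parity: C - P = S_0 * exp(-qT) - K * exp(-rT).
S_0 * exp(-qT) = 0.8600 * 0.97775124 = 0.84086606
K * exp(-rT) = 0.7800 * 0.95886978 = 0.74791843
C = P + S*exp(-qT) - K*exp(-rT)
C = 0.0396 + 0.84086606 - 0.74791843 = 0.1325


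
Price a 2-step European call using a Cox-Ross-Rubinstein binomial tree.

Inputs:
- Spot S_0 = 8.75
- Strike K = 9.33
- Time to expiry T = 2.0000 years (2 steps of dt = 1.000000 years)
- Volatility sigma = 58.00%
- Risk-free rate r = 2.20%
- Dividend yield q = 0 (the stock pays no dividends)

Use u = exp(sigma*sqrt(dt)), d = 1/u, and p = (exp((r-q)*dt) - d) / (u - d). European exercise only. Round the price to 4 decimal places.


dt = T/N = 1.000000
u = exp(sigma*sqrt(dt)) = 1.786038; d = 1/u = 0.559898
p = (exp((r-q)*dt) - d) / (u - d) = 0.377074
Discount per step: exp(-r*dt) = 0.978240
Stock lattice S(k, i) with i counting down-moves:
  k=0: S(0,0) = 8.7500
  k=1: S(1,0) = 15.6278; S(1,1) = 4.8991
  k=2: S(2,0) = 27.9119; S(2,1) = 8.7500; S(2,2) = 2.7430
Terminal payoffs V(N, i) = max(S_T - K, 0):
  V(2,0) = 18.581916; V(2,1) = 0.000000; V(2,2) = 0.000000
Backward induction: V(k, i) = exp(-r*dt) * [p * V(k+1, i) + (1-p) * V(k+1, i+1)].
  V(1,0) = exp(-r*dt) * [p*18.581916 + (1-p)*0.000000] = 6.854290
  V(1,1) = exp(-r*dt) * [p*0.000000 + (1-p)*0.000000] = 0.000000
  V(0,0) = exp(-r*dt) * [p*6.854290 + (1-p)*0.000000] = 2.528334

Answer: Price = V(0,0) = 2.5283


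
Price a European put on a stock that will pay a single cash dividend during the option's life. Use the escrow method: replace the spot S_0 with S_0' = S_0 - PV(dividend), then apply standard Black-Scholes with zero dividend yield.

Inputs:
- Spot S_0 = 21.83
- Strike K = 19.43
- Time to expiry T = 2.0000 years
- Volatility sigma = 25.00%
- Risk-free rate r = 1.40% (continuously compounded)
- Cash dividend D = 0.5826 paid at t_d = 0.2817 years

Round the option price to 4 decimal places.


PV(D) = D * exp(-r * t_d) = 0.5826 * 0.99606397 = 0.58030687
S_0' = S_0 - PV(D) = 21.8300 - 0.58030687 = 21.24969313
d1 = (ln(S_0'/K) + (r + sigma^2/2)*T) / (sigma*sqrt(T)) = 0.50918531
d2 = d1 - sigma*sqrt(T) = 0.15563191
exp(-rT) = 0.97238837
N(-d1) = 0.30531117; N(-d2) = 0.43816158
P = K * exp(-rT) * N(-d2) - S_0' * N(-d1) = 19.4300 * 0.97238837 * 0.43816158 - 21.24969313 * 0.30531117 = 1.7906

Answer: Price = 1.7906


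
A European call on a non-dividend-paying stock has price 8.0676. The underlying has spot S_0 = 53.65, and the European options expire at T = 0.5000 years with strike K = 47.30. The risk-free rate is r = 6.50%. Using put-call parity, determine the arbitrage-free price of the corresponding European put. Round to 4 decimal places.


Put-call parity: C - P = S_0 * exp(-qT) - K * exp(-rT).
S_0 * exp(-qT) = 53.6500 * 1.00000000 = 53.65000000
K * exp(-rT) = 47.3000 * 0.96802245 = 45.78746188
P = C - S*exp(-qT) + K*exp(-rT)
P = 8.0676 - 53.65000000 + 45.78746188 = 0.2051

Answer: Put price = 0.2051


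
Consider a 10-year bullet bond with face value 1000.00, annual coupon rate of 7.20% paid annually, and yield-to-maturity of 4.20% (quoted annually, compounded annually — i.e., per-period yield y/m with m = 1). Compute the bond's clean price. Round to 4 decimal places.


Answer: Price = 1240.9222

Derivation:
Coupon per period c = face * coupon_rate / m = 72.000000
Periods per year m = 1; per-period yield y/m = 0.042000
Number of cashflows N = 10
Cashflows (t years, CF_t, discount factor 1/(1+y/m)^(m*t), PV):
  t = 1.0000: CF_t = 72.000000, DF = 0.959693, PV = 69.097889
  t = 2.0000: CF_t = 72.000000, DF = 0.921010, PV = 66.312753
  t = 3.0000: CF_t = 72.000000, DF = 0.883887, PV = 63.639878
  t = 4.0000: CF_t = 72.000000, DF = 0.848260, PV = 61.074739
  t = 5.0000: CF_t = 72.000000, DF = 0.814069, PV = 58.612993
  t = 6.0000: CF_t = 72.000000, DF = 0.781257, PV = 56.250474
  t = 7.0000: CF_t = 72.000000, DF = 0.749766, PV = 53.983180
  t = 8.0000: CF_t = 72.000000, DF = 0.719545, PV = 51.807274
  t = 9.0000: CF_t = 72.000000, DF = 0.690543, PV = 49.719073
  t = 10.0000: CF_t = 1072.000000, DF = 0.662709, PV = 710.423953
Price P = sum_t PV_t = 1240.922206


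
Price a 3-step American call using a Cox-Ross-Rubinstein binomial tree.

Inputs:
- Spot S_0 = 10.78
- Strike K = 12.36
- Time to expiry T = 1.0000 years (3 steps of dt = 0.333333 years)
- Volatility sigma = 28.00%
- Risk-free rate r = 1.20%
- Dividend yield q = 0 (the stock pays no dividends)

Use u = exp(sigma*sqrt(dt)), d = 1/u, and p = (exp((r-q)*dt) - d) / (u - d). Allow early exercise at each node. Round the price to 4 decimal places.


dt = T/N = 0.333333
u = exp(sigma*sqrt(dt)) = 1.175458; d = 1/u = 0.850732
p = (exp((r-q)*dt) - d) / (u - d) = 0.472016
Discount per step: exp(-r*dt) = 0.996008
Stock lattice S(k, i) with i counting down-moves:
  k=0: S(0,0) = 10.7800
  k=1: S(1,0) = 12.6714; S(1,1) = 9.1709
  k=2: S(2,0) = 14.8947; S(2,1) = 10.7800; S(2,2) = 7.8020
  k=3: S(3,0) = 17.5082; S(3,1) = 12.6714; S(3,2) = 9.1709; S(3,3) = 6.6374
Terminal payoffs V(N, i) = max(S_T - K, 0):
  V(3,0) = 5.148155; V(3,1) = 0.311440; V(3,2) = 0.000000; V(3,3) = 0.000000
Backward induction: V(k, i) = exp(-r*dt) * [p * V(k+1, i) + (1-p) * V(k+1, i+1)]; then take max(V_cont, immediate exercise) for American.
  V(2,0) = exp(-r*dt) * [p*5.148155 + (1-p)*0.311440] = 2.584090; exercise = 2.534749; V(2,0) = max -> 2.584090
  V(2,1) = exp(-r*dt) * [p*0.311440 + (1-p)*0.000000] = 0.146418; exercise = 0.000000; V(2,1) = max -> 0.146418
  V(2,2) = exp(-r*dt) * [p*0.000000 + (1-p)*0.000000] = 0.000000; exercise = 0.000000; V(2,2) = max -> 0.000000
  V(1,0) = exp(-r*dt) * [p*2.584090 + (1-p)*0.146418] = 1.291860; exercise = 0.311440; V(1,0) = max -> 1.291860
  V(1,1) = exp(-r*dt) * [p*0.146418 + (1-p)*0.000000] = 0.068836; exercise = 0.000000; V(1,1) = max -> 0.068836
  V(0,0) = exp(-r*dt) * [p*1.291860 + (1-p)*0.068836] = 0.643544; exercise = 0.000000; V(0,0) = max -> 0.643544

Answer: Price = V(0,0) = 0.6435


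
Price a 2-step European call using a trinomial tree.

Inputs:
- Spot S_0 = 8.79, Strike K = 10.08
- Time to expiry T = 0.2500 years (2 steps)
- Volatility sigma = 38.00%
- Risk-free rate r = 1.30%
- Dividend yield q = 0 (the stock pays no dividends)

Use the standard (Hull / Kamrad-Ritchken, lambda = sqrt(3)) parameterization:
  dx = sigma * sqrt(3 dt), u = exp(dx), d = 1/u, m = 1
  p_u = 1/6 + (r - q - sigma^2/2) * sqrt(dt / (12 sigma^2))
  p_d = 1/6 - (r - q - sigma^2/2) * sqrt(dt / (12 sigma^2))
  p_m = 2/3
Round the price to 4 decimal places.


dt = T/N = 0.125000; dx = sigma*sqrt(3*dt) = 0.232702
u = exp(dx) = 1.262005; d = 1/u = 0.792390
p_u = 0.150766, p_m = 0.666667, p_d = 0.182567
Discount per step: exp(-r*dt) = 0.998376
Stock lattice S(k, j) with j the centered position index:
  k=0: S(0,+0) = 8.7900
  k=1: S(1,-1) = 6.9651; S(1,+0) = 8.7900; S(1,+1) = 11.0930
  k=2: S(2,-2) = 5.5191; S(2,-1) = 6.9651; S(2,+0) = 8.7900; S(2,+1) = 11.0930; S(2,+2) = 13.9994
Terminal payoffs V(N, j) = max(S_T - K, 0):
  V(2,-2) = 0.000000; V(2,-1) = 0.000000; V(2,+0) = 0.000000; V(2,+1) = 1.013022; V(2,+2) = 3.919446
Backward induction: V(k, j) = exp(-r*dt) * [p_u * V(k+1, j+1) + p_m * V(k+1, j) + p_d * V(k+1, j-1)]
  V(1,-1) = exp(-r*dt) * [p_u*0.000000 + p_m*0.000000 + p_d*0.000000] = 0.000000
  V(1,+0) = exp(-r*dt) * [p_u*1.013022 + p_m*0.000000 + p_d*0.000000] = 0.152482
  V(1,+1) = exp(-r*dt) * [p_u*3.919446 + p_m*1.013022 + p_d*0.000000] = 1.264213
  V(0,+0) = exp(-r*dt) * [p_u*1.264213 + p_m*0.152482 + p_d*0.000000] = 0.291781

Answer: Price = V(0,0) = 0.2918


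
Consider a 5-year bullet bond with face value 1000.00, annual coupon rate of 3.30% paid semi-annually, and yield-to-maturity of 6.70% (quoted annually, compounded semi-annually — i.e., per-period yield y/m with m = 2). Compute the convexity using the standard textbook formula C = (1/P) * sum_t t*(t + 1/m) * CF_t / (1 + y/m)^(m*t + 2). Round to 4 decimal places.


Answer: Convexity = 23.1336

Derivation:
Coupon per period c = face * coupon_rate / m = 16.500000
Periods per year m = 2; per-period yield y/m = 0.033500
Number of cashflows N = 10
Cashflows (t years, CF_t, discount factor 1/(1+y/m)^(m*t), PV):
  t = 0.5000: CF_t = 16.500000, DF = 0.967586, PV = 15.965167
  t = 1.0000: CF_t = 16.500000, DF = 0.936222, PV = 15.447670
  t = 1.5000: CF_t = 16.500000, DF = 0.905876, PV = 14.946947
  t = 2.0000: CF_t = 16.500000, DF = 0.876512, PV = 14.462455
  t = 2.5000: CF_t = 16.500000, DF = 0.848101, PV = 13.993667
  t = 3.0000: CF_t = 16.500000, DF = 0.820611, PV = 13.540075
  t = 3.5000: CF_t = 16.500000, DF = 0.794011, PV = 13.101185
  t = 4.0000: CF_t = 16.500000, DF = 0.768274, PV = 12.676521
  t = 4.5000: CF_t = 16.500000, DF = 0.743371, PV = 12.265623
  t = 5.0000: CF_t = 1016.500000, DF = 0.719275, PV = 731.143416
Price P = sum_t PV_t = 857.542726
Convexity numerator sum_t t*(t + 1/m) * CF_t / (1+y/m)^(m*t + 2):
  t = 0.5000: term = 7.473474
  t = 1.0000: term = 21.693682
  t = 1.5000: term = 41.981001
  t = 2.0000: term = 67.700373
  t = 2.5000: term = 98.258887
  t = 3.0000: term = 133.103475
  t = 3.5000: term = 171.718723
  t = 4.0000: term = 213.624786
  t = 4.5000: term = 258.375406
  t = 5.0000: term = 18824.103639
Convexity = (1/P) * sum = 19838.033447 / 857.542726 = 23.133580


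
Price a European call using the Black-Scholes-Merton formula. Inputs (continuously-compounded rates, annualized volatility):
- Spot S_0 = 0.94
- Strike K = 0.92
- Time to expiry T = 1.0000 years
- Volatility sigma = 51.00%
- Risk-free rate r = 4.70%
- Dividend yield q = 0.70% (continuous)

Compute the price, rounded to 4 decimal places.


d1 = (ln(S/K) + (r - q + 0.5*sigma^2) * T) / (sigma * sqrt(T)) = 0.37560040
d2 = d1 - sigma * sqrt(T) = -0.13439960
exp(-rT) = 0.95408740; exp(-qT) = 0.99302444
C = S_0 * exp(-qT) * N(d1) - K * exp(-rT) * N(d2)
N(d1) = 0.64639300; N(d2) = 0.44654330
C = 0.9400 * 0.99302444 * 0.64639300 - 0.9200 * 0.95408740 * 0.44654330 = 0.2114

Answer: Price = 0.2114


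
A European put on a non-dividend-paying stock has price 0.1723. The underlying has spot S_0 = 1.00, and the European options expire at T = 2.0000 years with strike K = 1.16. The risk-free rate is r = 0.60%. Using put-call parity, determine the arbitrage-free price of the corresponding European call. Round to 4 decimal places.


Put-call parity: C - P = S_0 * exp(-qT) - K * exp(-rT).
S_0 * exp(-qT) = 1.0000 * 1.00000000 = 1.00000000
K * exp(-rT) = 1.1600 * 0.98807171 = 1.14616319
C = P + S*exp(-qT) - K*exp(-rT)
C = 0.1723 + 1.00000000 - 1.14616319 = 0.0261

Answer: Call price = 0.0261


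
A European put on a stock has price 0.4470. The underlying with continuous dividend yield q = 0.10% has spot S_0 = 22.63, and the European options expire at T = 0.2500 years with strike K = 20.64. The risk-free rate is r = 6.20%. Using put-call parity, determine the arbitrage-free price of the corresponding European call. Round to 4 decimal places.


Answer: Call price = 2.7488

Derivation:
Put-call parity: C - P = S_0 * exp(-qT) - K * exp(-rT).
S_0 * exp(-qT) = 22.6300 * 0.99975003 = 22.62434321
K * exp(-rT) = 20.6400 * 0.98461951 = 20.32254662
C = P + S*exp(-qT) - K*exp(-rT)
C = 0.4470 + 22.62434321 - 20.32254662 = 2.7488


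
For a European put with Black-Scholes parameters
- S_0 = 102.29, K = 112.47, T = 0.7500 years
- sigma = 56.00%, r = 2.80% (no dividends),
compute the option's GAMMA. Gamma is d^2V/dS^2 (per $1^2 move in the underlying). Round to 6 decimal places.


Answer: Gamma = 0.008009

Derivation:
d1 = 0.0901602491; d2 = -0.3948139770
phi(d1) = 0.3973240961; exp(-qT) = 1.0000000000; exp(-rT) = 0.9792189646
Gamma = exp(-qT) * phi(d1) / (S * sigma * sqrt(T)) = 1.0000000000 * 0.3973240961 / (102.2900 * 0.5600 * 0.8660254038) = 0.008009


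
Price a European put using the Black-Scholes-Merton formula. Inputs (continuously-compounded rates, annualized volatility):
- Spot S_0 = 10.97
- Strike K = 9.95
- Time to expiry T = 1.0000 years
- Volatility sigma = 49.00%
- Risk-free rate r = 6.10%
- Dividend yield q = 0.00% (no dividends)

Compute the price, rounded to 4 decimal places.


Answer: Price = 1.2630

Derivation:
d1 = (ln(S/K) + (r - q + 0.5*sigma^2) * T) / (sigma * sqrt(T)) = 0.56865658
d2 = d1 - sigma * sqrt(T) = 0.07865658
exp(-rT) = 0.94082324; exp(-qT) = 1.00000000
P = K * exp(-rT) * N(-d2) - S_0 * exp(-qT) * N(-d1)
N(-d1) = 0.28479461; N(-d2) = 0.46865289
P = 9.9500 * 0.94082324 * 0.46865289 - 10.9700 * 1.00000000 * 0.28479461 = 1.2630


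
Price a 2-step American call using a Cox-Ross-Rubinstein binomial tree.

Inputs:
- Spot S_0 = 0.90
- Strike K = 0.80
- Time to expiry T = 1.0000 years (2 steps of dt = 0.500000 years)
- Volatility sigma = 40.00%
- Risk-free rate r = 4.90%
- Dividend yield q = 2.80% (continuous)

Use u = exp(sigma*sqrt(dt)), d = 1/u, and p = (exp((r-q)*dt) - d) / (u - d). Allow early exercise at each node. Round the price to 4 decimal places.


Answer: Price = V(0,0) = 0.1972

Derivation:
dt = T/N = 0.500000
u = exp(sigma*sqrt(dt)) = 1.326896; d = 1/u = 0.753638
p = (exp((r-q)*dt) - d) / (u - d) = 0.448170
Discount per step: exp(-r*dt) = 0.975798
Stock lattice S(k, i) with i counting down-moves:
  k=0: S(0,0) = 0.9000
  k=1: S(1,0) = 1.1942; S(1,1) = 0.6783
  k=2: S(2,0) = 1.5846; S(2,1) = 0.9000; S(2,2) = 0.5112
Terminal payoffs V(N, i) = max(S_T - K, 0):
  V(2,0) = 0.784589; V(2,1) = 0.100000; V(2,2) = 0.000000
Backward induction: V(k, i) = exp(-r*dt) * [p * V(k+1, i) + (1-p) * V(k+1, i+1)]; then take max(V_cont, immediate exercise) for American.
  V(1,0) = exp(-r*dt) * [p*0.784589 + (1-p)*0.100000] = 0.396966; exercise = 0.394207; V(1,0) = max -> 0.396966
  V(1,1) = exp(-r*dt) * [p*0.100000 + (1-p)*0.000000] = 0.043732; exercise = 0.000000; V(1,1) = max -> 0.043732
  V(0,0) = exp(-r*dt) * [p*0.396966 + (1-p)*0.043732] = 0.197151; exercise = 0.100000; V(0,0) = max -> 0.197151


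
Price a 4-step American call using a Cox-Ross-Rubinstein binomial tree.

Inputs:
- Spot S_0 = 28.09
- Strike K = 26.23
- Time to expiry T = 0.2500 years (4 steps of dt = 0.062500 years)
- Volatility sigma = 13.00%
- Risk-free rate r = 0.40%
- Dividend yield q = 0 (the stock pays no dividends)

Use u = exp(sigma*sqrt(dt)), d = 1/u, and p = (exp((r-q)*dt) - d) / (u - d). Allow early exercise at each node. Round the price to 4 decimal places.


Answer: Price = V(0,0) = 1.9873

Derivation:
dt = T/N = 0.062500
u = exp(sigma*sqrt(dt)) = 1.033034; d = 1/u = 0.968022
p = (exp((r-q)*dt) - d) / (u - d) = 0.495722
Discount per step: exp(-r*dt) = 0.999750
Stock lattice S(k, i) with i counting down-moves:
  k=0: S(0,0) = 28.0900
  k=1: S(1,0) = 29.0179; S(1,1) = 27.1918
  k=2: S(2,0) = 29.9765; S(2,1) = 28.0900; S(2,2) = 26.3222
  k=3: S(3,0) = 30.9667; S(3,1) = 29.0179; S(3,2) = 27.1918; S(3,3) = 25.4805
  k=4: S(4,0) = 31.9897; S(4,1) = 29.9765; S(4,2) = 28.0900; S(4,3) = 26.3222; S(4,4) = 24.6657
Terminal payoffs V(N, i) = max(S_T - K, 0):
  V(4,0) = 5.759689; V(4,1) = 3.746497; V(4,2) = 1.860000; V(4,3) = 0.092225; V(4,4) = 0.000000
Backward induction: V(k, i) = exp(-r*dt) * [p * V(k+1, i) + (1-p) * V(k+1, i+1)]; then take max(V_cont, immediate exercise) for American.
  V(3,0) = exp(-r*dt) * [p*5.759689 + (1-p)*3.746497] = 4.743294; exercise = 4.736737; V(3,0) = max -> 4.743294
  V(3,1) = exp(-r*dt) * [p*3.746497 + (1-p)*1.860000] = 2.794479; exercise = 2.787922; V(3,1) = max -> 2.794479
  V(3,2) = exp(-r*dt) * [p*1.860000 + (1-p)*0.092225] = 0.968307; exercise = 0.961751; V(3,2) = max -> 0.968307
  V(3,3) = exp(-r*dt) * [p*0.092225 + (1-p)*0.000000] = 0.045707; exercise = 0.000000; V(3,3) = max -> 0.045707
  V(2,0) = exp(-r*dt) * [p*4.743294 + (1-p)*2.794479] = 3.759609; exercise = 3.746497; V(2,0) = max -> 3.759609
  V(2,1) = exp(-r*dt) * [p*2.794479 + (1-p)*0.968307] = 1.873112; exercise = 1.860000; V(2,1) = max -> 1.873112
  V(2,2) = exp(-r*dt) * [p*0.968307 + (1-p)*0.045707] = 0.502934; exercise = 0.092225; V(2,2) = max -> 0.502934
  V(1,0) = exp(-r*dt) * [p*3.759609 + (1-p)*1.873112] = 2.807587; exercise = 2.787922; V(1,0) = max -> 2.807587
  V(1,1) = exp(-r*dt) * [p*1.873112 + (1-p)*0.502934] = 1.181865; exercise = 0.961751; V(1,1) = max -> 1.181865
  V(0,0) = exp(-r*dt) * [p*2.807587 + (1-p)*1.181865] = 1.987274; exercise = 1.860000; V(0,0) = max -> 1.987274


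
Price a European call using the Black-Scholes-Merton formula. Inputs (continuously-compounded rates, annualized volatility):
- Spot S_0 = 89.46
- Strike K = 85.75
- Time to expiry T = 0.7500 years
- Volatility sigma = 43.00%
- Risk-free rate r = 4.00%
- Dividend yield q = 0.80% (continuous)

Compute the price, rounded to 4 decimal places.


d1 = (ln(S/K) + (r - q + 0.5*sigma^2) * T) / (sigma * sqrt(T)) = 0.36438324
d2 = d1 - sigma * sqrt(T) = -0.00800768
exp(-rT) = 0.97044553; exp(-qT) = 0.99401796
C = S_0 * exp(-qT) * N(d1) - K * exp(-rT) * N(d2)
N(d1) = 0.64221408; N(d2) = 0.49680543
C = 89.4600 * 0.99401796 * 0.64221408 - 85.7500 * 0.97044553 * 0.49680543 = 15.7668

Answer: Price = 15.7668


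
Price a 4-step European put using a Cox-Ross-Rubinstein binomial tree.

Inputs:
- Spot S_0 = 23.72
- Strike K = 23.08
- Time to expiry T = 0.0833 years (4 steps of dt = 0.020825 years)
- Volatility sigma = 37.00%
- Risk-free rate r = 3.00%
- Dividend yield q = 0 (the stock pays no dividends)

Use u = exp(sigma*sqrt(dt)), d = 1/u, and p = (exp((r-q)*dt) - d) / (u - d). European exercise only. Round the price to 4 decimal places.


Answer: Price = V(0,0) = 0.7122

Derivation:
dt = T/N = 0.020825
u = exp(sigma*sqrt(dt)) = 1.054845; d = 1/u = 0.948006
p = (exp((r-q)*dt) - d) / (u - d) = 0.492504
Discount per step: exp(-r*dt) = 0.999375
Stock lattice S(k, i) with i counting down-moves:
  k=0: S(0,0) = 23.7200
  k=1: S(1,0) = 25.0209; S(1,1) = 22.4867
  k=2: S(2,0) = 26.3932; S(2,1) = 23.7200; S(2,2) = 21.3175
  k=3: S(3,0) = 27.8408; S(3,1) = 25.0209; S(3,2) = 22.4867; S(3,3) = 20.2092
  k=4: S(4,0) = 29.3677; S(4,1) = 26.3932; S(4,2) = 23.7200; S(4,3) = 21.3175; S(4,4) = 19.1584
Terminal payoffs V(N, i) = max(K - S_T, 0):
  V(4,0) = 0.000000; V(4,1) = 0.000000; V(4,2) = 0.000000; V(4,3) = 1.762461; V(4,4) = 3.921592
Backward induction: V(k, i) = exp(-r*dt) * [p * V(k+1, i) + (1-p) * V(k+1, i+1)].
  V(3,0) = exp(-r*dt) * [p*0.000000 + (1-p)*0.000000] = 0.000000
  V(3,1) = exp(-r*dt) * [p*0.000000 + (1-p)*0.000000] = 0.000000
  V(3,2) = exp(-r*dt) * [p*0.000000 + (1-p)*1.762461] = 0.893883
  V(3,3) = exp(-r*dt) * [p*1.762461 + (1-p)*3.921592] = 2.856426
  V(2,0) = exp(-r*dt) * [p*0.000000 + (1-p)*0.000000] = 0.000000
  V(2,1) = exp(-r*dt) * [p*0.000000 + (1-p)*0.893883] = 0.453359
  V(2,2) = exp(-r*dt) * [p*0.893883 + (1-p)*2.856426] = 1.888686
  V(1,0) = exp(-r*dt) * [p*0.000000 + (1-p)*0.453359] = 0.229934
  V(1,1) = exp(-r*dt) * [p*0.453359 + (1-p)*1.888686] = 1.181043
  V(0,0) = exp(-r*dt) * [p*0.229934 + (1-p)*1.181043] = 0.712173


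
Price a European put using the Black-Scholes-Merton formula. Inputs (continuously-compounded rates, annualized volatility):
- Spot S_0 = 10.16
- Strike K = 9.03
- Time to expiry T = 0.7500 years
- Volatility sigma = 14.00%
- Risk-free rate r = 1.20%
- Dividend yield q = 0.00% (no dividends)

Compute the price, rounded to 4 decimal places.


Answer: Price = 0.0880

Derivation:
d1 = (ln(S/K) + (r - q + 0.5*sigma^2) * T) / (sigma * sqrt(T)) = 1.10732544
d2 = d1 - sigma * sqrt(T) = 0.98608188
exp(-rT) = 0.99104038; exp(-qT) = 1.00000000
P = K * exp(-rT) * N(-d2) - S_0 * exp(-qT) * N(-d1)
N(-d1) = 0.13407662; N(-d2) = 0.16204647
P = 9.0300 * 0.99104038 * 0.16204647 - 10.1600 * 1.00000000 * 0.13407662 = 0.0880


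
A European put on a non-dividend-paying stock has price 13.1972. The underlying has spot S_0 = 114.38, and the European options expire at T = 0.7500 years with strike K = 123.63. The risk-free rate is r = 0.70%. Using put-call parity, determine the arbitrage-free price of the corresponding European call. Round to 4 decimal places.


Answer: Call price = 4.5946

Derivation:
Put-call parity: C - P = S_0 * exp(-qT) - K * exp(-rT).
S_0 * exp(-qT) = 114.3800 * 1.00000000 = 114.38000000
K * exp(-rT) = 123.6300 * 0.99476376 = 122.98264330
C = P + S*exp(-qT) - K*exp(-rT)
C = 13.1972 + 114.38000000 - 122.98264330 = 4.5946


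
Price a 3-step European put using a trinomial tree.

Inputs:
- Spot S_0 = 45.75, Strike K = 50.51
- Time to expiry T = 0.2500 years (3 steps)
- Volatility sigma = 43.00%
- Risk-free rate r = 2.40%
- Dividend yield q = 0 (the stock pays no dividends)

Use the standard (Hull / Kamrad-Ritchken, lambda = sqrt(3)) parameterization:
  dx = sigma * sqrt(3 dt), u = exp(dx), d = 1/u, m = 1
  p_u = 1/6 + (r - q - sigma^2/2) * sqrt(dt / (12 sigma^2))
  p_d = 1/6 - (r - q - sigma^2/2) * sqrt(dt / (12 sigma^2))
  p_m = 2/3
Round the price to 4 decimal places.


Answer: Price = V(0,0) = 6.8607

Derivation:
dt = T/N = 0.083333; dx = sigma*sqrt(3*dt) = 0.215000
u = exp(dx) = 1.239862; d = 1/u = 0.806541
p_u = 0.153401, p_m = 0.666667, p_d = 0.179932
Discount per step: exp(-r*dt) = 0.998002
Stock lattice S(k, j) with j the centered position index:
  k=0: S(0,+0) = 45.7500
  k=1: S(1,-1) = 36.8993; S(1,+0) = 45.7500; S(1,+1) = 56.7237
  k=2: S(2,-2) = 29.7608; S(2,-1) = 36.8993; S(2,+0) = 45.7500; S(2,+1) = 56.7237; S(2,+2) = 70.3295
  k=3: S(3,-3) = 24.0033; S(3,-2) = 29.7608; S(3,-1) = 36.8993; S(3,+0) = 45.7500; S(3,+1) = 56.7237; S(3,+2) = 70.3295; S(3,+3) = 87.1989
Terminal payoffs V(N, j) = max(K - S_T, 0):
  V(3,-3) = 26.506689; V(3,-2) = 20.749209; V(3,-1) = 13.610729; V(3,+0) = 4.760000; V(3,+1) = 0.000000; V(3,+2) = 0.000000; V(3,+3) = 0.000000
Backward induction: V(k, j) = exp(-r*dt) * [p_u * V(k+1, j+1) + p_m * V(k+1, j) + p_d * V(k+1, j-1)]
  V(2,-2) = exp(-r*dt) * [p_u*13.610729 + p_m*20.749209 + p_d*26.506689] = 20.648775
  V(2,-1) = exp(-r*dt) * [p_u*4.760000 + p_m*13.610729 + p_d*20.749209] = 13.510411
  V(2,+0) = exp(-r*dt) * [p_u*0.000000 + p_m*4.760000 + p_d*13.610729] = 5.611108
  V(2,+1) = exp(-r*dt) * [p_u*0.000000 + p_m*0.000000 + p_d*4.760000] = 0.854766
  V(2,+2) = exp(-r*dt) * [p_u*0.000000 + p_m*0.000000 + p_d*0.000000] = 0.000000
  V(1,-1) = exp(-r*dt) * [p_u*5.611108 + p_m*13.510411 + p_d*20.648775] = 13.555931
  V(1,+0) = exp(-r*dt) * [p_u*0.854766 + p_m*5.611108 + p_d*13.510411] = 6.290225
  V(1,+1) = exp(-r*dt) * [p_u*0.000000 + p_m*0.854766 + p_d*5.611108] = 1.576307
  V(0,+0) = exp(-r*dt) * [p_u*1.576307 + p_m*6.290225 + p_d*13.555931] = 6.860704


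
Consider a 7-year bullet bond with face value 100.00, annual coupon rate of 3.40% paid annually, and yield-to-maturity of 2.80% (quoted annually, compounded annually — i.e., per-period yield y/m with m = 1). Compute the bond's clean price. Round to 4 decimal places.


Answer: Price = 103.7665

Derivation:
Coupon per period c = face * coupon_rate / m = 3.400000
Periods per year m = 1; per-period yield y/m = 0.028000
Number of cashflows N = 7
Cashflows (t years, CF_t, discount factor 1/(1+y/m)^(m*t), PV):
  t = 1.0000: CF_t = 3.400000, DF = 0.972763, PV = 3.307393
  t = 2.0000: CF_t = 3.400000, DF = 0.946267, PV = 3.217308
  t = 3.0000: CF_t = 3.400000, DF = 0.920493, PV = 3.129677
  t = 4.0000: CF_t = 3.400000, DF = 0.895422, PV = 3.044433
  t = 5.0000: CF_t = 3.400000, DF = 0.871033, PV = 2.961511
  t = 6.0000: CF_t = 3.400000, DF = 0.847308, PV = 2.880847
  t = 7.0000: CF_t = 103.400000, DF = 0.824230, PV = 85.225339
Price P = sum_t PV_t = 103.766509


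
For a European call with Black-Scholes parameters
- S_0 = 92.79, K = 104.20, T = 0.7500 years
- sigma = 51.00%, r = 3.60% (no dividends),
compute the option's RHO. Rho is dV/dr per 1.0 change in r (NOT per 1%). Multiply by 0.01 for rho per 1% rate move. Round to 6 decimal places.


d1 = 0.0193904696; d2 = -0.4222824863
phi(d1) = 0.3988672882; exp(-qT) = 1.0000000000; exp(-rT) = 0.9733612415
N(d2) = 0.3364094200
Rho = K*T*exp(-rT)*N(d2) = 104.2000 * 0.7500 * 0.9733612415 * 0.3364094200 = 25.590053

Answer: Rho = 25.590053


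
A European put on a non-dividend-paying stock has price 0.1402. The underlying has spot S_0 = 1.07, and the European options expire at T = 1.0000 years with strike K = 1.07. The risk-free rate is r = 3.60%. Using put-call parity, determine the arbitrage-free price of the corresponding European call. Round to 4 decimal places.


Put-call parity: C - P = S_0 * exp(-qT) - K * exp(-rT).
S_0 * exp(-qT) = 1.0700 * 1.00000000 = 1.07000000
K * exp(-rT) = 1.0700 * 0.96464029 = 1.03216511
C = P + S*exp(-qT) - K*exp(-rT)
C = 0.1402 + 1.07000000 - 1.03216511 = 0.1780

Answer: Call price = 0.1780


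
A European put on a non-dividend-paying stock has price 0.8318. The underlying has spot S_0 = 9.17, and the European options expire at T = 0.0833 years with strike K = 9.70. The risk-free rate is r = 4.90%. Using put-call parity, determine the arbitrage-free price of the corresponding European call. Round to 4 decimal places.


Answer: Call price = 0.3413

Derivation:
Put-call parity: C - P = S_0 * exp(-qT) - K * exp(-rT).
S_0 * exp(-qT) = 9.1700 * 1.00000000 = 9.17000000
K * exp(-rT) = 9.7000 * 0.99592662 = 9.66048820
C = P + S*exp(-qT) - K*exp(-rT)
C = 0.8318 + 9.17000000 - 9.66048820 = 0.3413


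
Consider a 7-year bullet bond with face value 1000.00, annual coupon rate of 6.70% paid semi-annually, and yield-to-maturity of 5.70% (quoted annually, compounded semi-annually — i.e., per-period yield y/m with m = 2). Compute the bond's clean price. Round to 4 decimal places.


Coupon per period c = face * coupon_rate / m = 33.500000
Periods per year m = 2; per-period yield y/m = 0.028500
Number of cashflows N = 14
Cashflows (t years, CF_t, discount factor 1/(1+y/m)^(m*t), PV):
  t = 0.5000: CF_t = 33.500000, DF = 0.972290, PV = 32.571706
  t = 1.0000: CF_t = 33.500000, DF = 0.945347, PV = 31.669136
  t = 1.5000: CF_t = 33.500000, DF = 0.919152, PV = 30.791576
  t = 2.0000: CF_t = 33.500000, DF = 0.893682, PV = 29.938334
  t = 2.5000: CF_t = 33.500000, DF = 0.868917, PV = 29.108735
  t = 3.0000: CF_t = 33.500000, DF = 0.844840, PV = 28.302124
  t = 3.5000: CF_t = 33.500000, DF = 0.821429, PV = 27.517865
  t = 4.0000: CF_t = 33.500000, DF = 0.798667, PV = 26.755338
  t = 4.5000: CF_t = 33.500000, DF = 0.776536, PV = 26.013941
  t = 5.0000: CF_t = 33.500000, DF = 0.755018, PV = 25.293088
  t = 5.5000: CF_t = 33.500000, DF = 0.734096, PV = 24.592210
  t = 6.0000: CF_t = 33.500000, DF = 0.713754, PV = 23.910753
  t = 6.5000: CF_t = 33.500000, DF = 0.693976, PV = 23.248180
  t = 7.0000: CF_t = 1033.500000, DF = 0.674745, PV = 697.349247
Price P = sum_t PV_t = 1057.062231

Answer: Price = 1057.0622


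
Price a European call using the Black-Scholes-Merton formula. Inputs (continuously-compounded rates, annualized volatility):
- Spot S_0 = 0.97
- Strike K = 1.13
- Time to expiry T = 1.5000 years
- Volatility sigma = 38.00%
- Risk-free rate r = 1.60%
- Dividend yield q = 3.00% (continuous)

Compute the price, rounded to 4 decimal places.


Answer: Price = 0.1115

Derivation:
d1 = (ln(S/K) + (r - q + 0.5*sigma^2) * T) / (sigma * sqrt(T)) = -0.14047360
d2 = d1 - sigma * sqrt(T) = -0.60587665
exp(-rT) = 0.97628571; exp(-qT) = 0.95599748
C = S_0 * exp(-qT) * N(d1) - K * exp(-rT) * N(d2)
N(d1) = 0.44414291; N(d2) = 0.27229833
C = 0.9700 * 0.95599748 * 0.44414291 - 1.1300 * 0.97628571 * 0.27229833 = 0.1115
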